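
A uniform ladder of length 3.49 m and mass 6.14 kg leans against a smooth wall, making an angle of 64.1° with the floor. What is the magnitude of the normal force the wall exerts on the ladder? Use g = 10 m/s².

N_wall ≈ 14.9 N

Taking torques about the foot of the ladder:
Ladder weight 6.14×10 = 61.4 N acts at 1.745 m along the ladder; its horizontal arm is 1.745·cos64.1° = 0.7622 m → τ = 46.8 N·m clockwise.
Wall normal N acts horizontally at the top; its moment arm is the height L sinθ = 3.49·sin64.1° = 3.139 m, counterclockwise.
For rotational equilibrium, N × 3.139 = 46.8, so N = 14.9 N.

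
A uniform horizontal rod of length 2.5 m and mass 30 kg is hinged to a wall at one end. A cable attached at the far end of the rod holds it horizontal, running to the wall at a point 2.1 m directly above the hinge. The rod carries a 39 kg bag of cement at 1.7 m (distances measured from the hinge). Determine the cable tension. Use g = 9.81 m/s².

T ≈ 633 N

About the hinge:
Beam weight: 30 × 9.81 = 294.3 N down at 1.25 m → arm 1.25 m, τ = 294.3 × 1.25 = 367.9 N·m clockwise.
Bag of cement: 39 × 9.81 = 382.6 N down at 1.7 m → arm 1.7 m, τ = 382.6 × 1.7 = 650.4 N·m clockwise.
Total clockwise load moment = 1018 N·m.
The cable tension T acts at 2.5 m; only its component perpendicular to the rod, T sinθ, produces torque. sinθ = h/√(h²+d²) = 2.1/√(2.1²+2.5²) = 0.6432.
Setting net torque to zero: T × 2.5 × 0.6432 = 1018 → T = 1018 / 1.608 = 633 N.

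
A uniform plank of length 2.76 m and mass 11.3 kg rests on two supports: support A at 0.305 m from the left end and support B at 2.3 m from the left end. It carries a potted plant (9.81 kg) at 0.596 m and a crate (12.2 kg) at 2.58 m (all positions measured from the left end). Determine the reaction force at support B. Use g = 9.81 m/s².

R_B ≈ 210 N

Take moments about support A.
Beam weight: 11.3 × 9.81 = 110.9 N down at 1.38 m → arm 1.075 m, τ = 110.9 × 1.075 = 119.2 N·m clockwise.
Potted plant: 9.81 × 9.81 = 96.24 N down at 0.596 m → arm 0.291 m, τ = 96.24 × 0.291 = 28.01 N·m clockwise.
Crate: 12.2 × 9.81 = 119.7 N down at 2.58 m → arm 2.275 m, τ = 119.7 × 2.275 = 272.3 N·m clockwise.
Net load moment about support A = 419.5 N·m clockwise.
Reaction R at support B is upward at 2.3 m, arm 1.995 m → moment R × 1.995 counterclockwise.
For rotational equilibrium, R × 1.995 = 419.5, so R = 210 N.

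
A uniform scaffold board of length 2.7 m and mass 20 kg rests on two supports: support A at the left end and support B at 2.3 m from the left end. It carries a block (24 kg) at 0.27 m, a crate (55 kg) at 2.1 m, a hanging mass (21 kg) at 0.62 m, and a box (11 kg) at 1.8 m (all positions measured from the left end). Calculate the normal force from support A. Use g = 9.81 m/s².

About support B:
Beam weight: 20 × 9.81 = 196.2 N down at 1.35 m → arm 0.95 m, τ = 196.2 × 0.95 = 186.4 N·m counterclockwise.
Block: 24 × 9.81 = 235.4 N down at 0.27 m → arm 2.03 m, τ = 235.4 × 2.03 = 477.9 N·m counterclockwise.
Crate: 55 × 9.81 = 539.6 N down at 2.1 m → arm 0.2 m, τ = 539.6 × 0.2 = 107.9 N·m counterclockwise.
Hanging mass: 21 × 9.81 = 206 N down at 0.62 m → arm 1.68 m, τ = 206 × 1.68 = 346.1 N·m counterclockwise.
Box: 11 × 9.81 = 107.9 N down at 1.8 m → arm 0.5 m, τ = 107.9 × 0.5 = 53.95 N·m counterclockwise.
Net load moment about support B = 1172 N·m counterclockwise.
Reaction R at support A is upward at 0 m, arm 2.3 m → moment R × 2.3 clockwise.
Στ = 0 ⇒ R × 2.3 = 1172 ⇒ R = 510 N.

R_A ≈ 510 N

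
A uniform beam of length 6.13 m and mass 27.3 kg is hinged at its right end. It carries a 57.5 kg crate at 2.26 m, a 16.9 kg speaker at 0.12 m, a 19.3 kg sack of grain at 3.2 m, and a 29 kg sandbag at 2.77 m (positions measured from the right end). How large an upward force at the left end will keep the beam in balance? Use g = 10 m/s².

Taking torques about the right end:
Beam weight: 27.3 × 10 = 273 N down at 3.065 m → arm 3.065 m, τ = 273 × 3.065 = 836.7 N·m counterclockwise.
Crate: 57.5 × 10 = 575 N down at 2.26 m → arm 2.26 m, τ = 575 × 2.26 = 1299 N·m counterclockwise.
Speaker: 16.9 × 10 = 169 N down at 0.12 m → arm 0.12 m, τ = 169 × 0.12 = 20.28 N·m counterclockwise.
Sack of grain: 19.3 × 10 = 193 N down at 3.2 m → arm 3.2 m, τ = 193 × 3.2 = 617.6 N·m counterclockwise.
Sandbag: 29 × 10 = 290 N down at 2.77 m → arm 2.77 m, τ = 290 × 2.77 = 803.3 N·m counterclockwise.
Net moment of the loads = 3577 N·m counterclockwise.
The upward force F acts at the left end, arm 6.13 m, giving F × 6.13 clockwise.
Balancing moments: F × 6.13 = 3577, giving F = 3577 / 6.13 = 584 N.

F ≈ 584 N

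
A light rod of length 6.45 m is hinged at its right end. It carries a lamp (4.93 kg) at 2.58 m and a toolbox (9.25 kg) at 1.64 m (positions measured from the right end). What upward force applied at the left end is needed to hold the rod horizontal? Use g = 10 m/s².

F ≈ 43.2 N

Choose the right end as the axis so the unknown pivot reaction has zero arm there.
Lamp: 4.93 × 10 = 49.3 N down at 2.58 m → arm 2.58 m, τ = 49.3 × 2.58 = 127.2 N·m counterclockwise.
Toolbox: 9.25 × 10 = 92.5 N down at 1.64 m → arm 1.64 m, τ = 92.5 × 1.64 = 151.7 N·m counterclockwise.
Net moment of the loads = 278.9 N·m counterclockwise.
The upward force F acts at the left end, arm 6.45 m, giving F × 6.45 clockwise.
Setting net torque to zero: F × 6.45 = 278.9 → F = 278.9 / 6.45 = 43.2 N.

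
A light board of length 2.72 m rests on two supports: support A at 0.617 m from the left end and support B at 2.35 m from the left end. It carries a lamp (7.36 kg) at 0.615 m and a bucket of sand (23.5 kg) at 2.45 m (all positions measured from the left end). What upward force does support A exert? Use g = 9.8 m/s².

R_A ≈ 58.9 N

Taking torques about support B:
Lamp: 7.36 × 9.8 = 72.13 N down at 0.615 m → arm 1.735 m, τ = 72.13 × 1.735 = 125.1 N·m counterclockwise.
Bucket of sand: 23.5 × 9.8 = 230.3 N down at 2.45 m → arm 0.1 m, τ = 230.3 × 0.1 = 23.03 N·m clockwise.
Net load moment about support B = 102.1 N·m counterclockwise.
Reaction R at support A is upward at 0.617 m, arm 1.733 m → moment R × 1.733 clockwise.
Setting net torque to zero: R × 1.733 = 102.1 → R = 58.9 N.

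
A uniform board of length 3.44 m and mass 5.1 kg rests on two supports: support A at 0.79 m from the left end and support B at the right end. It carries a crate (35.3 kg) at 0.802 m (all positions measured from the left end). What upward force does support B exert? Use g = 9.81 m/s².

R_B ≈ 19.1 N

Choose support A as the axis so its reaction then has zero moment arm.
Beam weight: 5.1 × 9.81 = 50.03 N down at 1.72 m → arm 0.93 m, τ = 50.03 × 0.93 = 46.53 N·m clockwise.
Crate: 35.3 × 9.81 = 346.3 N down at 0.802 m → arm 0.012 m, τ = 346.3 × 0.012 = 4.156 N·m clockwise.
Net load moment about support A = 50.69 N·m clockwise.
Reaction R at support B is upward at 3.44 m, arm 2.65 m → moment R × 2.65 counterclockwise.
Στ = 0 ⇒ R × 2.65 = 50.69 ⇒ R = 19.1 N.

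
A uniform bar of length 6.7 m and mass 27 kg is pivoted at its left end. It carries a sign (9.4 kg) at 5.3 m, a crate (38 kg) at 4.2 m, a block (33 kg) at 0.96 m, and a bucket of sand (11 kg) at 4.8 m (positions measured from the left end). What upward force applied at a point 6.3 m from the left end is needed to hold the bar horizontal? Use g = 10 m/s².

Take moments about the left end.
Beam weight: 27 × 10 = 270 N down at 3.35 m → arm 3.35 m, τ = 270 × 3.35 = 904.5 N·m clockwise.
Sign: 9.4 × 10 = 94 N down at 5.3 m → arm 5.3 m, τ = 94 × 5.3 = 498.2 N·m clockwise.
Crate: 38 × 10 = 380 N down at 4.2 m → arm 4.2 m, τ = 380 × 4.2 = 1596 N·m clockwise.
Block: 33 × 10 = 330 N down at 0.96 m → arm 0.96 m, τ = 330 × 0.96 = 316.8 N·m clockwise.
Bucket of sand: 11 × 10 = 110 N down at 4.8 m → arm 4.8 m, τ = 110 × 4.8 = 528 N·m clockwise.
Net moment of the loads = 3844 N·m clockwise.
The upward force F acts at a point 6.3 m from the left end, arm 6.3 m, giving F × 6.3 counterclockwise.
Balancing moments: F × 6.3 = 3844, giving F = 3844 / 6.3 = 610 N.

F ≈ 610 N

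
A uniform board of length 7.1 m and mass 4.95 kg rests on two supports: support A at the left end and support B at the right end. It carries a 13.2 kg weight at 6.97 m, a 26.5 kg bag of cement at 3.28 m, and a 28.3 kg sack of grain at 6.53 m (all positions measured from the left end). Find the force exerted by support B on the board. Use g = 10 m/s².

R_B ≈ 537 N

Taking torques about support A:
Beam weight: 4.95 × 10 = 49.5 N down at 3.55 m → arm 3.55 m, τ = 49.5 × 3.55 = 175.7 N·m clockwise.
Weight: 13.2 × 10 = 132 N down at 6.97 m → arm 6.97 m, τ = 132 × 6.97 = 920 N·m clockwise.
Bag of cement: 26.5 × 10 = 265 N down at 3.28 m → arm 3.28 m, τ = 265 × 3.28 = 869.2 N·m clockwise.
Sack of grain: 28.3 × 10 = 283 N down at 6.53 m → arm 6.53 m, τ = 283 × 6.53 = 1848 N·m clockwise.
Net load moment about support A = 3813 N·m clockwise.
Reaction R at support B is upward at 7.1 m, arm 7.1 m → moment R × 7.1 counterclockwise.
Στ = 0 ⇒ R × 7.1 = 3813 ⇒ R = 537 N.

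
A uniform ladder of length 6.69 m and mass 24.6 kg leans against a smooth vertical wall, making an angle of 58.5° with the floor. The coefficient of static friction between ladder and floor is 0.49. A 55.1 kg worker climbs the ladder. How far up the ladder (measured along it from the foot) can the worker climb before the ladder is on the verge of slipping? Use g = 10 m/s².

d ≈ 6.24 m

Choose the foot of the ladder as the axis so the floor normal and friction both act there and drop out.
Ladder weight 24.6×10 = 246 N acts at 3.345 m along the ladder; its horizontal arm is 3.345·cos58.5° = 1.748 m → τ = 430 N·m clockwise.
Worker weight 55.1×10 = 551 N at distance d → arm d·cos58.5° → τ = 551·d·0.5225 clockwise.
Wall normal N at the top has arm L sinθ = 5.704 m counterclockwise, so Στ = 0 gives N·5.704 = 430 + 287.9·d.
ΣFy = 0 ⇒ N_floor = 797 N, so the maximum friction is μ_s·N_floor = 0.49×797 = 390.5 N. ΣFx = 0 ⇒ N_wall = f, so at the slipping point N = 390.5 N.
Substituting: 390.5×5.704 = 430 + 287.9·d ⇒ d = (2227 − 430) / 287.9 = 6.24 m.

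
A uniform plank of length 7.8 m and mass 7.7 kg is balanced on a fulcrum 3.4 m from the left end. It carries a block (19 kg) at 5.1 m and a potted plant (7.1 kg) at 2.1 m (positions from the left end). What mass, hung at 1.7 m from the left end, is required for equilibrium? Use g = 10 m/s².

m ≈ 15.8 kg

Sum moments about the fulcrum (at 3.4 m from the left end) (the support reaction has zero arm there).
Beam weight: 7.7 × 10 = 77 N down at 3.9 m → arm 0.5 m, τ = 77 × 0.5 = 38.5 N·m clockwise.
Block: 19 × 10 = 190 N down at 5.1 m → arm 1.7 m, τ = 190 × 1.7 = 323 N·m clockwise.
Potted plant: 7.1 × 10 = 71 N down at 2.1 m → arm 1.3 m, τ = 71 × 1.3 = 92.3 N·m counterclockwise.
Net moment of known loads = 269.2 N·m clockwise.
An unknown mass m at 1.7 m has arm 1.7 m; its moment is m·g·1.7 counterclockwise.
Στ = 0 ⇒ m × 10 × 1.7 = 269.2 ⇒ m = 269.2 / (10 × 1.7) = 15.8 kg.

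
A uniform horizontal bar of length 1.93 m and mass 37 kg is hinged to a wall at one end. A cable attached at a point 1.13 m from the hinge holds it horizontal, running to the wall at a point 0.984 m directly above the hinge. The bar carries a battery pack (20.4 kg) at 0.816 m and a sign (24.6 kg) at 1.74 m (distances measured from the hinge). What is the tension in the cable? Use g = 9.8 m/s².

Sum moments about the hinge (the unknown hinge reaction has zero arm there).
Beam weight: 37 × 9.8 = 362.6 N down at 0.965 m → arm 0.965 m, τ = 362.6 × 0.965 = 349.9 N·m clockwise.
Battery pack: 20.4 × 9.8 = 199.9 N down at 0.816 m → arm 0.816 m, τ = 199.9 × 0.816 = 163.1 N·m clockwise.
Sign: 24.6 × 9.8 = 241.1 N down at 1.74 m → arm 1.74 m, τ = 241.1 × 1.74 = 419.5 N·m clockwise.
Total clockwise load moment = 932.5 N·m.
The cable tension T acts at 1.13 m; only its component perpendicular to the bar, T sinθ, produces torque. sinθ = h/√(h²+d²) = 0.984/√(0.984²+1.13²) = 0.6567.
Setting net torque to zero: T × 1.13 × 0.6567 = 932.5 → T = 932.5 / 0.7421 = 1260 N.

T ≈ 1260 N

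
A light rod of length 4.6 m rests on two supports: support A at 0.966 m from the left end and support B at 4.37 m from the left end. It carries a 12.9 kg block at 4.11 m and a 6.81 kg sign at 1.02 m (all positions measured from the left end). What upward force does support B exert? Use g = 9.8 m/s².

Choose support A as the axis so its reaction then has zero moment arm.
Block: 12.9 × 9.8 = 126.4 N down at 4.11 m → arm 3.144 m, τ = 126.4 × 3.144 = 397.4 N·m clockwise.
Sign: 6.81 × 9.8 = 66.74 N down at 1.02 m → arm 0.054 m, τ = 66.74 × 0.054 = 3.604 N·m clockwise.
Net load moment about support A = 401 N·m clockwise.
Reaction R at support B is upward at 4.37 m, arm 3.404 m → moment R × 3.404 counterclockwise.
For rotational equilibrium, R × 3.404 = 401, so R = 118 N.

R_B ≈ 118 N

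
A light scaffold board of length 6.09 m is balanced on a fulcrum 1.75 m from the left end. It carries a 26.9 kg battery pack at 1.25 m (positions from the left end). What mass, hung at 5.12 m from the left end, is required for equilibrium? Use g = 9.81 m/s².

Take moments about the fulcrum (at 1.75 m from the left end).
Battery pack: 26.9 × 9.81 = 263.9 N down at 1.25 m → arm 0.5 m, τ = 263.9 × 0.5 = 131.9 N·m counterclockwise.
Net moment of known loads = 131.9 N·m counterclockwise.
An unknown mass m at 5.12 m has arm 3.37 m; its moment is m·g·3.37 clockwise.
Στ = 0 ⇒ m × 9.81 × 3.37 = 131.9 ⇒ m = 131.9 / (9.81 × 3.37) = 3.99 kg.

m ≈ 3.99 kg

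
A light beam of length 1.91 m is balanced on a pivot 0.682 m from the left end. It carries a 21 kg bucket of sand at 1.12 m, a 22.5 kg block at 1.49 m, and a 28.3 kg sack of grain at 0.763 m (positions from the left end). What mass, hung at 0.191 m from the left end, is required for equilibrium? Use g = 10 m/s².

Choose the pivot (at 0.682 m from the left end) as the axis so the support reaction has zero arm there.
Bucket of sand: 21 × 10 = 210 N down at 1.12 m → arm 0.438 m, τ = 210 × 0.438 = 91.98 N·m clockwise.
Block: 22.5 × 10 = 225 N down at 1.49 m → arm 0.808 m, τ = 225 × 0.808 = 181.8 N·m clockwise.
Sack of grain: 28.3 × 10 = 283 N down at 0.763 m → arm 0.081 m, τ = 283 × 0.081 = 22.92 N·m clockwise.
Net moment of known loads = 296.7 N·m clockwise.
An unknown mass m at 0.191 m has arm 0.491 m; its moment is m·g·0.491 counterclockwise.
Στ = 0 ⇒ m × 10 × 0.491 = 296.7 ⇒ m = 296.7 / (10 × 0.491) = 60.4 kg.

m ≈ 60.4 kg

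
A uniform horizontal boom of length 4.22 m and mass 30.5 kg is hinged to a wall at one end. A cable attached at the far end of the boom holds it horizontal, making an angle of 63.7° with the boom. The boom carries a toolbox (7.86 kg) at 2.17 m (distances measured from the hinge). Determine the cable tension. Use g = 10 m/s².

Choose the hinge as the axis so the unknown hinge reaction has zero arm there.
Beam weight: 30.5 × 10 = 305 N down at 2.11 m → arm 2.11 m, τ = 305 × 2.11 = 643.5 N·m clockwise.
Toolbox: 7.86 × 10 = 78.6 N down at 2.17 m → arm 2.17 m, τ = 78.6 × 2.17 = 170.6 N·m clockwise.
Total clockwise load moment = 814.1 N·m.
The cable tension T acts at 4.22 m; only its component perpendicular to the boom, T sinθ, produces torque. sin 63.7° = 0.8965.
Στ = 0 ⇒ T × 4.22 × 0.8965 = 814.1 ⇒ T = 814.1 / 3.783 = 215 N.

T ≈ 215 N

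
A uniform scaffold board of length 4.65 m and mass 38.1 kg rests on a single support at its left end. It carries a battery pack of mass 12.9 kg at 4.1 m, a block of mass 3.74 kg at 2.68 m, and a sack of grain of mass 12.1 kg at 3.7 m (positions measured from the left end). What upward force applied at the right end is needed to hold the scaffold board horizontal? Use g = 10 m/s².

Take moments about the left end.
Beam weight: 38.1 × 10 = 381 N down at 2.325 m → arm 2.325 m, τ = 381 × 2.325 = 885.8 N·m clockwise.
Battery pack: 12.9 × 10 = 129 N down at 4.1 m → arm 4.1 m, τ = 129 × 4.1 = 528.9 N·m clockwise.
Block: 3.74 × 10 = 37.4 N down at 2.68 m → arm 2.68 m, τ = 37.4 × 2.68 = 100.2 N·m clockwise.
Sack of grain: 12.1 × 10 = 121 N down at 3.7 m → arm 3.7 m, τ = 121 × 3.7 = 447.7 N·m clockwise.
Net moment of the loads = 1963 N·m clockwise.
The upward force F acts at the right end, arm 4.65 m, giving F × 4.65 counterclockwise.
Setting net torque to zero: F × 4.65 = 1963 → F = 1963 / 4.65 = 422 N.

F ≈ 422 N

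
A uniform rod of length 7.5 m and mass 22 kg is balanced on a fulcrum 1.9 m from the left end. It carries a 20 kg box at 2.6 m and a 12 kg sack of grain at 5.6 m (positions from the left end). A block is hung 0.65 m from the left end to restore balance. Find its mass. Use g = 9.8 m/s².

Sum moments about the fulcrum (at 1.9 m from the left end) (the support reaction has zero arm there).
Beam weight: 22 × 9.8 = 215.6 N down at 3.75 m → arm 1.85 m, τ = 215.6 × 1.85 = 398.9 N·m clockwise.
Box: 20 × 9.8 = 196 N down at 2.6 m → arm 0.7 m, τ = 196 × 0.7 = 137.2 N·m clockwise.
Sack of grain: 12 × 9.8 = 117.6 N down at 5.6 m → arm 3.7 m, τ = 117.6 × 3.7 = 435.1 N·m clockwise.
Net moment of known loads = 971.2 N·m clockwise.
An unknown mass m at 0.65 m has arm 1.25 m; its moment is m·g·1.25 counterclockwise.
Balancing moments: m × 9.8 × 1.25 = 971.2, giving m = 971.2 / (9.8 × 1.25) = 79.3 kg.

m ≈ 79.3 kg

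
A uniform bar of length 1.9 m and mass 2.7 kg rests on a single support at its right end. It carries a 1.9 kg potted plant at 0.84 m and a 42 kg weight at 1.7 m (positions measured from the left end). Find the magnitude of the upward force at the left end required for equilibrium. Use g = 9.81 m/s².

Choose the right end as the axis so the unknown pivot reaction has zero arm there.
Beam weight: 2.7 × 9.81 = 26.49 N down at 0.95 m → arm 0.95 m, τ = 26.49 × 0.95 = 25.17 N·m counterclockwise.
Potted plant: 1.9 × 9.81 = 18.64 N down at 0.84 m → arm 1.06 m, τ = 18.64 × 1.06 = 19.76 N·m counterclockwise.
Weight: 42 × 9.81 = 412 N down at 1.7 m → arm 0.2 m, τ = 412 × 0.2 = 82.4 N·m counterclockwise.
Net moment of the loads = 127.3 N·m counterclockwise.
The upward force F acts at the left end, arm 1.9 m, giving F × 1.9 clockwise.
For rotational equilibrium, F × 1.9 = 127.3, so F = 127.3 / 1.9 = 67 N.

F ≈ 67 N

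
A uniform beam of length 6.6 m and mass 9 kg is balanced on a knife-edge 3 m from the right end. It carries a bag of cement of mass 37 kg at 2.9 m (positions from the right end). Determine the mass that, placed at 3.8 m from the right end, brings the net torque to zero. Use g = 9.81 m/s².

Sum moments about the knife-edge (at 3 m from the right end) (the support reaction has zero arm there).
Beam weight: 9 × 9.81 = 88.29 N down at 3.3 m → arm 0.3 m, τ = 88.29 × 0.3 = 26.49 N·m counterclockwise.
Bag of cement: 37 × 9.81 = 363 N down at 2.9 m → arm 0.1 m, τ = 363 × 0.1 = 36.3 N·m clockwise.
Net moment of known loads = 9.81 N·m clockwise.
An unknown mass m at 3.8 m has arm 0.8 m; its moment is m·g·0.8 counterclockwise.
Στ = 0 ⇒ m × 9.81 × 0.8 = 9.81 ⇒ m = 9.81 / (9.81 × 0.8) = 1.25 kg.

m ≈ 1.25 kg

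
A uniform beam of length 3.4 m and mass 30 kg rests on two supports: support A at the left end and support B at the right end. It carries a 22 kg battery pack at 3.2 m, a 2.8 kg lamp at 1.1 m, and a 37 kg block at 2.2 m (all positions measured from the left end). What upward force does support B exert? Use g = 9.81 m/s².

R_B ≈ 594 N

Take moments about support A.
Beam weight: 30 × 9.81 = 294.3 N down at 1.7 m → arm 1.7 m, τ = 294.3 × 1.7 = 500.3 N·m clockwise.
Battery pack: 22 × 9.81 = 215.8 N down at 3.2 m → arm 3.2 m, τ = 215.8 × 3.2 = 690.6 N·m clockwise.
Lamp: 2.8 × 9.81 = 27.47 N down at 1.1 m → arm 1.1 m, τ = 27.47 × 1.1 = 30.22 N·m clockwise.
Block: 37 × 9.81 = 363 N down at 2.2 m → arm 2.2 m, τ = 363 × 2.2 = 798.6 N·m clockwise.
Net load moment about support A = 2020 N·m clockwise.
Reaction R at support B is upward at 3.4 m, arm 3.4 m → moment R × 3.4 counterclockwise.
Balancing moments: R × 3.4 = 2020, giving R = 594 N.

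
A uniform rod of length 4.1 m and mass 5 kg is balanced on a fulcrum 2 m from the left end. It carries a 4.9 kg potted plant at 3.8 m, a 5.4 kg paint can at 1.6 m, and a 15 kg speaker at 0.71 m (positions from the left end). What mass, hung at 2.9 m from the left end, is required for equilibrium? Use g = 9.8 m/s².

Choose the fulcrum (at 2 m from the left end) as the axis so the support reaction has zero arm there.
Beam weight: 5 × 9.8 = 49 N down at 2.05 m → arm 0.05 m, τ = 49 × 0.05 = 2.45 N·m clockwise.
Potted plant: 4.9 × 9.8 = 48.02 N down at 3.8 m → arm 1.8 m, τ = 48.02 × 1.8 = 86.44 N·m clockwise.
Paint can: 5.4 × 9.8 = 52.92 N down at 1.6 m → arm 0.4 m, τ = 52.92 × 0.4 = 21.17 N·m counterclockwise.
Speaker: 15 × 9.8 = 147 N down at 0.71 m → arm 1.29 m, τ = 147 × 1.29 = 189.6 N·m counterclockwise.
Net moment of known loads = 121.9 N·m counterclockwise.
An unknown mass m at 2.9 m has arm 0.9 m; its moment is m·g·0.9 clockwise.
Στ = 0 ⇒ m × 9.8 × 0.9 = 121.9 ⇒ m = 121.9 / (9.8 × 0.9) = 13.8 kg.

m ≈ 13.8 kg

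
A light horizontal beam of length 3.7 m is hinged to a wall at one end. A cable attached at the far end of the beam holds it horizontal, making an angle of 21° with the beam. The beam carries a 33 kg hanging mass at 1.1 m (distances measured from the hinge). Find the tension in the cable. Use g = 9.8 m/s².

T ≈ 268 N

Taking torques about the hinge:
Hanging mass: 33 × 9.8 = 323.4 N down at 1.1 m → arm 1.1 m, τ = 323.4 × 1.1 = 355.7 N·m clockwise.
Total clockwise load moment = 355.7 N·m.
The cable tension T acts at 3.7 m; only its component perpendicular to the beam, T sinθ, produces torque. sin 21° = 0.3584.
Στ = 0 ⇒ T × 3.7 × 0.3584 = 355.7 ⇒ T = 355.7 / 1.326 = 268 N.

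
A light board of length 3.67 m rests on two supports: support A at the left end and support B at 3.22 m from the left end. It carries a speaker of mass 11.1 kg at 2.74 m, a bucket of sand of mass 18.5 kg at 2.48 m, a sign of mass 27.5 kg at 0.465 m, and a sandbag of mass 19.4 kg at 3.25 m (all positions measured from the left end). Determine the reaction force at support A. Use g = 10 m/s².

About support B:
Speaker: 11.1 × 10 = 111 N down at 2.74 m → arm 0.48 m, τ = 111 × 0.48 = 53.28 N·m counterclockwise.
Bucket of sand: 18.5 × 10 = 185 N down at 2.48 m → arm 0.74 m, τ = 185 × 0.74 = 136.9 N·m counterclockwise.
Sign: 27.5 × 10 = 275 N down at 0.465 m → arm 2.755 m, τ = 275 × 2.755 = 757.6 N·m counterclockwise.
Sandbag: 19.4 × 10 = 194 N down at 3.25 m → arm 0.03 m, τ = 194 × 0.03 = 5.82 N·m clockwise.
Net load moment about support B = 942 N·m counterclockwise.
Reaction R at support A is upward at 0 m, arm 3.22 m → moment R × 3.22 clockwise.
For rotational equilibrium, R × 3.22 = 942, so R = 293 N.

R_A ≈ 293 N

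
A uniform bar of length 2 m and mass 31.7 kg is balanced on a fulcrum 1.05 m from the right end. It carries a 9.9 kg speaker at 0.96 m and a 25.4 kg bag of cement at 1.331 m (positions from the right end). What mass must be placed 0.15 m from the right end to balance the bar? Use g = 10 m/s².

Sum moments about the fulcrum (at 1.05 m from the right end) (the support reaction has zero arm there).
Beam weight: 31.7 × 10 = 317 N down at 1 m → arm 0.05 m, τ = 317 × 0.05 = 15.85 N·m clockwise.
Speaker: 9.9 × 10 = 99 N down at 0.96 m → arm 0.09 m, τ = 99 × 0.09 = 8.91 N·m clockwise.
Bag of cement: 25.4 × 10 = 254 N down at 1.331 m → arm 0.281 m, τ = 254 × 0.281 = 71.37 N·m counterclockwise.
Net moment of known loads = 46.61 N·m counterclockwise.
An unknown mass m at 0.15 m has arm 0.9 m; its moment is m·g·0.9 clockwise.
For rotational equilibrium, m × 10 × 0.9 = 46.61, so m = 46.61 / (10 × 0.9) = 5.18 kg.

m ≈ 5.18 kg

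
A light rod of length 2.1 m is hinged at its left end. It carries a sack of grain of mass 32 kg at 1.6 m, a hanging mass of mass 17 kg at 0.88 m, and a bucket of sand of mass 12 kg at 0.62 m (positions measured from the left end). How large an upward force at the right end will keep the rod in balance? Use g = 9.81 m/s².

Sum moments about the left end (the unknown pivot reaction has zero arm there).
Sack of grain: 32 × 9.81 = 313.9 N down at 1.6 m → arm 1.6 m, τ = 313.9 × 1.6 = 502.2 N·m clockwise.
Hanging mass: 17 × 9.81 = 166.8 N down at 0.88 m → arm 0.88 m, τ = 166.8 × 0.88 = 146.8 N·m clockwise.
Bucket of sand: 12 × 9.81 = 117.7 N down at 0.62 m → arm 0.62 m, τ = 117.7 × 0.62 = 72.97 N·m clockwise.
Net moment of the loads = 722 N·m clockwise.
The upward force F acts at the right end, arm 2.1 m, giving F × 2.1 counterclockwise.
For rotational equilibrium, F × 2.1 = 722, so F = 722 / 2.1 = 344 N.

F ≈ 344 N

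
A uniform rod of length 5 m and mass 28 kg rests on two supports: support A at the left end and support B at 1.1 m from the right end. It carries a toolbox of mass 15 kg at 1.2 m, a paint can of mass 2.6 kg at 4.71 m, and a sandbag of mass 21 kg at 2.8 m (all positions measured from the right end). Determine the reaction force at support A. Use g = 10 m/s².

R_A ≈ 220 N

Sum moments about support B (its reaction then has zero moment arm).
Beam weight: 28 × 10 = 280 N down at 2.5 m → arm 1.4 m, τ = 280 × 1.4 = 392 N·m counterclockwise.
Toolbox: 15 × 10 = 150 N down at 1.2 m → arm 0.1 m, τ = 150 × 0.1 = 15 N·m counterclockwise.
Paint can: 2.6 × 10 = 26 N down at 4.71 m → arm 3.61 m, τ = 26 × 3.61 = 93.86 N·m counterclockwise.
Sandbag: 21 × 10 = 210 N down at 2.8 m → arm 1.7 m, τ = 210 × 1.7 = 357 N·m counterclockwise.
Net load moment about support B = 857.9 N·m counterclockwise.
Reaction R at support A is upward at 5 m, arm 3.9 m → moment R × 3.9 clockwise.
Setting net torque to zero: R × 3.9 = 857.9 → R = 220 N.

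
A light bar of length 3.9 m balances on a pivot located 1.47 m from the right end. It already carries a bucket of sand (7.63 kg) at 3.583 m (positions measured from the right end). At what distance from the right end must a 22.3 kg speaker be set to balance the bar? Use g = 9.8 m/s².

Taking torques about the pivot (at 1.47 m from the right end):
Bucket of sand: 7.63 × 9.8 = 74.77 N down at 3.583 m → arm 2.113 m, τ = 74.77 × 2.113 = 158 N·m counterclockwise.
Net moment of existing loads = 158 N·m counterclockwise.
The speaker weighs 22.3 × 9.8 = 218.5 N and must supply an equal clockwise moment, so its lever arm about the pivot is 158 / 218.5 = 0.723 m.
That puts it at 1.47 − 0.723 = 0.747 m from the right end.

x ≈ 0.747 m from the right end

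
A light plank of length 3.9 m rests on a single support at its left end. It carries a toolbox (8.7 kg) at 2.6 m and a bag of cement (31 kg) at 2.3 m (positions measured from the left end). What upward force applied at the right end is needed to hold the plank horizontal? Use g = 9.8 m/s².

F ≈ 236 N

Choose the left end as the axis so the unknown pivot reaction has zero arm there.
Toolbox: 8.7 × 9.8 = 85.26 N down at 2.6 m → arm 2.6 m, τ = 85.26 × 2.6 = 221.7 N·m clockwise.
Bag of cement: 31 × 9.8 = 303.8 N down at 2.3 m → arm 2.3 m, τ = 303.8 × 2.3 = 698.7 N·m clockwise.
Net moment of the loads = 920.4 N·m clockwise.
The upward force F acts at the right end, arm 3.9 m, giving F × 3.9 counterclockwise.
For rotational equilibrium, F × 3.9 = 920.4, so F = 920.4 / 3.9 = 236 N.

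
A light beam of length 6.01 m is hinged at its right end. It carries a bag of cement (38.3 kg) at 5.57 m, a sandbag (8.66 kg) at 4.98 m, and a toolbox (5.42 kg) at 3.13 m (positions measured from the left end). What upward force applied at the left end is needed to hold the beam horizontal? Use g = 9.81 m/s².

About the right end:
Bag of cement: 38.3 × 9.81 = 375.7 N down at 5.57 m → arm 0.44 m, τ = 375.7 × 0.44 = 165.3 N·m counterclockwise.
Sandbag: 8.66 × 9.81 = 84.95 N down at 4.98 m → arm 1.03 m, τ = 84.95 × 1.03 = 87.5 N·m counterclockwise.
Toolbox: 5.42 × 9.81 = 53.17 N down at 3.13 m → arm 2.88 m, τ = 53.17 × 2.88 = 153.1 N·m counterclockwise.
Net moment of the loads = 405.9 N·m counterclockwise.
The upward force F acts at the left end, arm 6.01 m, giving F × 6.01 clockwise.
Balancing moments: F × 6.01 = 405.9, giving F = 405.9 / 6.01 = 67.5 N.

F ≈ 67.5 N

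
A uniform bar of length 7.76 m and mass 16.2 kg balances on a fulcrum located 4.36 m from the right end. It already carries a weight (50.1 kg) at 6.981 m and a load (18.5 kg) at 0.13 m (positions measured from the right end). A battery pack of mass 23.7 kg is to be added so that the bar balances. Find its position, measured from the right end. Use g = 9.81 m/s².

x ≈ 2.45 m from the right end

Sum moments about the fulcrum (at 4.36 m from the right end) (the support reaction has zero arm there).
Beam weight: 16.2 × 9.81 = 158.9 N down at 3.88 m → arm 0.48 m, τ = 158.9 × 0.48 = 76.27 N·m clockwise.
Weight: 50.1 × 9.81 = 491.5 N down at 6.981 m → arm 2.621 m, τ = 491.5 × 2.621 = 1288 N·m counterclockwise.
Load: 18.5 × 9.81 = 181.5 N down at 0.13 m → arm 4.23 m, τ = 181.5 × 4.23 = 767.7 N·m clockwise.
Net moment of existing loads = 444 N·m counterclockwise.
The battery pack weighs 23.7 × 9.81 = 232.5 N and must supply an equal clockwise moment, so its lever arm about the fulcrum is 444 / 232.5 = 1.91 m.
That puts it at 4.36 − 1.91 = 2.45 m from the right end.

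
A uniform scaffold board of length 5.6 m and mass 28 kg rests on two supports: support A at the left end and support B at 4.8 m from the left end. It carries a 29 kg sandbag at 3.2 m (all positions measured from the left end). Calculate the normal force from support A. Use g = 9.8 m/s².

R_A ≈ 209 N

Sum moments about support B (its reaction then has zero moment arm).
Beam weight: 28 × 9.8 = 274.4 N down at 2.8 m → arm 2 m, τ = 274.4 × 2 = 548.8 N·m counterclockwise.
Sandbag: 29 × 9.8 = 284.2 N down at 3.2 m → arm 1.6 m, τ = 284.2 × 1.6 = 454.7 N·m counterclockwise.
Net load moment about support B = 1004 N·m counterclockwise.
Reaction R at support A is upward at 0 m, arm 4.8 m → moment R × 4.8 clockwise.
Στ = 0 ⇒ R × 4.8 = 1004 ⇒ R = 209 N.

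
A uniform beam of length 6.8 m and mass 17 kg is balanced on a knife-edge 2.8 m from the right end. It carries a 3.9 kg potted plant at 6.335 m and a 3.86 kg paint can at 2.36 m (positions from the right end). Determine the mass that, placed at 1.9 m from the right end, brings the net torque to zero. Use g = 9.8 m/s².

Choose the knife-edge (at 2.8 m from the right end) as the axis so the support reaction has zero arm there.
Beam weight: 17 × 9.8 = 166.6 N down at 3.4 m → arm 0.6 m, τ = 166.6 × 0.6 = 99.96 N·m counterclockwise.
Potted plant: 3.9 × 9.8 = 38.22 N down at 6.335 m → arm 3.535 m, τ = 38.22 × 3.535 = 135.1 N·m counterclockwise.
Paint can: 3.86 × 9.8 = 37.83 N down at 2.36 m → arm 0.44 m, τ = 37.83 × 0.44 = 16.65 N·m clockwise.
Net moment of known loads = 218.4 N·m counterclockwise.
An unknown mass m at 1.9 m has arm 0.9 m; its moment is m·g·0.9 clockwise.
Στ = 0 ⇒ m × 9.8 × 0.9 = 218.4 ⇒ m = 218.4 / (9.8 × 0.9) = 24.8 kg.

m ≈ 24.8 kg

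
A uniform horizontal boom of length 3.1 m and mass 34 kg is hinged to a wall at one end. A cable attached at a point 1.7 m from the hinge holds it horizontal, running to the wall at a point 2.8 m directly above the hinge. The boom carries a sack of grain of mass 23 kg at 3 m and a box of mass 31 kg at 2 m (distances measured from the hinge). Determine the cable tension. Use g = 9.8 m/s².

Choose the hinge as the axis so the unknown hinge reaction has zero arm there.
Beam weight: 34 × 9.8 = 333.2 N down at 1.55 m → arm 1.55 m, τ = 333.2 × 1.55 = 516.5 N·m clockwise.
Sack of grain: 23 × 9.8 = 225.4 N down at 3 m → arm 3 m, τ = 225.4 × 3 = 676.2 N·m clockwise.
Box: 31 × 9.8 = 303.8 N down at 2 m → arm 2 m, τ = 303.8 × 2 = 607.6 N·m clockwise.
Total clockwise load moment = 1800 N·m.
The cable tension T acts at 1.7 m; only its component perpendicular to the boom, T sinθ, produces torque. sinθ = h/√(h²+d²) = 2.8/√(2.8²+1.7²) = 0.8548.
For rotational equilibrium, T × 1.7 × 0.8548 = 1800, so T = 1800 / 1.453 = 1240 N.

T ≈ 1240 N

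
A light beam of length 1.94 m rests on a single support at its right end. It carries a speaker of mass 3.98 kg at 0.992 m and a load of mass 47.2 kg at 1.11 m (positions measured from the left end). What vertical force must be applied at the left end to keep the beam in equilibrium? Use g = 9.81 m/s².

Sum moments about the right end (the unknown pivot reaction has zero arm there).
Speaker: 3.98 × 9.81 = 39.04 N down at 0.992 m → arm 0.948 m, τ = 39.04 × 0.948 = 37.01 N·m counterclockwise.
Load: 47.2 × 9.81 = 463 N down at 1.11 m → arm 0.83 m, τ = 463 × 0.83 = 384.3 N·m counterclockwise.
Net moment of the loads = 421.3 N·m counterclockwise.
The upward force F acts at the left end, arm 1.94 m, giving F × 1.94 clockwise.
Στ = 0 ⇒ F × 1.94 = 421.3 ⇒ F = 421.3 / 1.94 = 217 N.

F ≈ 217 N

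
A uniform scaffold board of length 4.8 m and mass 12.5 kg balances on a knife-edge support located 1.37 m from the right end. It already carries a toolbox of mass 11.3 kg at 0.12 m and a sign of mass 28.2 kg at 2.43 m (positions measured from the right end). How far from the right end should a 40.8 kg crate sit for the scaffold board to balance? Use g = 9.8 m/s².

x ≈ 0.668 m from the right end

Take moments about the knife-edge support (at 1.37 m from the right end).
Beam weight: 12.5 × 9.8 = 122.5 N down at 2.4 m → arm 1.03 m, τ = 122.5 × 1.03 = 126.2 N·m counterclockwise.
Toolbox: 11.3 × 9.8 = 110.7 N down at 0.12 m → arm 1.25 m, τ = 110.7 × 1.25 = 138.4 N·m clockwise.
Sign: 28.2 × 9.8 = 276.4 N down at 2.43 m → arm 1.06 m, τ = 276.4 × 1.06 = 293 N·m counterclockwise.
Net moment of existing loads = 280.8 N·m counterclockwise.
The crate weighs 40.8 × 9.8 = 399.8 N and must supply an equal clockwise moment, so its lever arm about the knife-edge support is 280.8 / 399.8 = 0.702 m.
That puts it at 1.37 − 0.702 = 0.668 m from the right end.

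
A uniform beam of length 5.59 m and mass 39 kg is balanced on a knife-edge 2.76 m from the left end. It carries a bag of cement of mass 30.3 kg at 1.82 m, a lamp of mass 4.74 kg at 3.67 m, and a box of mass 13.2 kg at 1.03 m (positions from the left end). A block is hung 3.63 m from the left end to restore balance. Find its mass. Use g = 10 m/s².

Taking torques about the knife-edge (at 2.76 m from the left end):
Beam weight: 39 × 10 = 390 N down at 2.795 m → arm 0.035 m, τ = 390 × 0.035 = 13.65 N·m clockwise.
Bag of cement: 30.3 × 10 = 303 N down at 1.82 m → arm 0.94 m, τ = 303 × 0.94 = 284.8 N·m counterclockwise.
Lamp: 4.74 × 10 = 47.4 N down at 3.67 m → arm 0.91 m, τ = 47.4 × 0.91 = 43.13 N·m clockwise.
Box: 13.2 × 10 = 132 N down at 1.03 m → arm 1.73 m, τ = 132 × 1.73 = 228.4 N·m counterclockwise.
Net moment of known loads = 456.4 N·m counterclockwise.
An unknown mass m at 3.63 m has arm 0.87 m; its moment is m·g·0.87 clockwise.
Balancing moments: m × 10 × 0.87 = 456.4, giving m = 456.4 / (10 × 0.87) = 52.5 kg.

m ≈ 52.5 kg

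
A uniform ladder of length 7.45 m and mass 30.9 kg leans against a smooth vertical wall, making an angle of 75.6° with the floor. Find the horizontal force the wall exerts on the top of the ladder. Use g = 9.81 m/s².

N_wall ≈ 38.9 N

About the foot of the ladder:
Ladder weight 30.9×9.81 = 303.1 N acts at 3.725 m along the ladder; its horizontal arm is 3.725·cos75.6° = 0.9264 m → τ = 280.8 N·m clockwise.
Wall normal N acts horizontally at the top; its moment arm is the height L sinθ = 7.45·sin75.6° = 7.216 m, counterclockwise.
Στ = 0 ⇒ N × 7.216 = 280.8 ⇒ N = 38.9 N.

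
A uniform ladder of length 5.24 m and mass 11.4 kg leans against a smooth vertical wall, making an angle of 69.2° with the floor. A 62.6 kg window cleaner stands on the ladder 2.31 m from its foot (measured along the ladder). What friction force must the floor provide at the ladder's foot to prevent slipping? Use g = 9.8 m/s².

f ≈ 124 N

Take moments about the foot of the ladder.
Ladder weight 11.4×9.8 = 111.7 N acts at 2.62 m along the ladder; its horizontal arm is 2.62·cos69.2° = 0.9304 m → τ = 103.9 N·m clockwise.
Window cleaner: 62.6×9.8 = 613.5 N at 2.31 m → arm 0.8203 m → τ = 503.3 N·m clockwise.
Wall normal N acts horizontally at the top; its moment arm is the height L sinθ = 5.24·sin69.2° = 4.898 m, counterclockwise.
Στ = 0 ⇒ N × 4.898 = 607.2 ⇒ N = 124 N.
ΣFx = 0: friction at the foot balances the wall's push, so f = N_wall = 124 N.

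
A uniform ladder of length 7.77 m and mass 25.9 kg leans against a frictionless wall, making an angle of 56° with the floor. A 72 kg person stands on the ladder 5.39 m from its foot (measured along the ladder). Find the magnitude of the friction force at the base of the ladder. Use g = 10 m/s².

Choose the foot of the ladder as the axis so the floor normal and friction both act there and drop out.
Ladder weight 25.9×10 = 259 N acts at 3.885 m along the ladder; its horizontal arm is 3.885·cos56° = 2.172 m → τ = 562.5 N·m clockwise.
Person: 72×10 = 720 N at 5.39 m → arm 3.014 m → τ = 2170 N·m clockwise.
Wall normal N acts horizontally at the top; its moment arm is the height L sinθ = 7.77·sin56° = 6.442 m, counterclockwise.
Στ = 0 ⇒ N × 6.442 = 2732 ⇒ N = 424 N.
ΣFx = 0: friction at the foot balances the wall's push, so f = N_wall = 424 N.

f ≈ 424 N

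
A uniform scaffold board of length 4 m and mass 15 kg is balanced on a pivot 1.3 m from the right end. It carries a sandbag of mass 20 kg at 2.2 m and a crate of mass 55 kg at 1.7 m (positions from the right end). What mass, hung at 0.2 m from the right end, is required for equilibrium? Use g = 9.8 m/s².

Taking torques about the pivot (at 1.3 m from the right end):
Beam weight: 15 × 9.8 = 147 N down at 2 m → arm 0.7 m, τ = 147 × 0.7 = 102.9 N·m counterclockwise.
Sandbag: 20 × 9.8 = 196 N down at 2.2 m → arm 0.9 m, τ = 196 × 0.9 = 176.4 N·m counterclockwise.
Crate: 55 × 9.8 = 539 N down at 1.7 m → arm 0.4 m, τ = 539 × 0.4 = 215.6 N·m counterclockwise.
Net moment of known loads = 494.9 N·m counterclockwise.
An unknown mass m at 0.2 m has arm 1.1 m; its moment is m·g·1.1 clockwise.
For rotational equilibrium, m × 9.8 × 1.1 = 494.9, so m = 494.9 / (9.8 × 1.1) = 45.9 kg.

m ≈ 45.9 kg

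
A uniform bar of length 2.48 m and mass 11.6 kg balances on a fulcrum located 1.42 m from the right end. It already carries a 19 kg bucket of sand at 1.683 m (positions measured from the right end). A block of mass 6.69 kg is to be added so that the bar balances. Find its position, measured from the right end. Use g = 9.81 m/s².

x ≈ 0.985 m from the right end

Sum moments about the fulcrum (at 1.42 m from the right end) (the support reaction has zero arm there).
Beam weight: 11.6 × 9.81 = 113.8 N down at 1.24 m → arm 0.18 m, τ = 113.8 × 0.18 = 20.48 N·m clockwise.
Bucket of sand: 19 × 9.81 = 186.4 N down at 1.683 m → arm 0.263 m, τ = 186.4 × 0.263 = 49.02 N·m counterclockwise.
Net moment of existing loads = 28.54 N·m counterclockwise.
The block weighs 6.69 × 9.81 = 65.63 N and must supply an equal clockwise moment, so its lever arm about the fulcrum is 28.54 / 65.63 = 0.435 m.
That puts it at 1.42 − 0.435 = 0.985 m from the right end.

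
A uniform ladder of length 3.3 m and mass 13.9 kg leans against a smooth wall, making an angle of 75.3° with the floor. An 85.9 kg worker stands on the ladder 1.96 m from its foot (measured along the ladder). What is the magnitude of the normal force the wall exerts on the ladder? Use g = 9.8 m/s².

N_wall ≈ 149 N

About the foot of the ladder:
Ladder weight 13.9×9.8 = 136.2 N acts at 1.65 m along the ladder; its horizontal arm is 1.65·cos75.3° = 0.4187 m → τ = 57.03 N·m clockwise.
Worker: 85.9×9.8 = 841.8 N at 1.96 m → arm 0.4974 m → τ = 418.7 N·m clockwise.
Wall normal N acts horizontally at the top; its moment arm is the height L sinθ = 3.3·sin75.3° = 3.192 m, counterclockwise.
For rotational equilibrium, N × 3.192 = 475.7, so N = 149 N.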